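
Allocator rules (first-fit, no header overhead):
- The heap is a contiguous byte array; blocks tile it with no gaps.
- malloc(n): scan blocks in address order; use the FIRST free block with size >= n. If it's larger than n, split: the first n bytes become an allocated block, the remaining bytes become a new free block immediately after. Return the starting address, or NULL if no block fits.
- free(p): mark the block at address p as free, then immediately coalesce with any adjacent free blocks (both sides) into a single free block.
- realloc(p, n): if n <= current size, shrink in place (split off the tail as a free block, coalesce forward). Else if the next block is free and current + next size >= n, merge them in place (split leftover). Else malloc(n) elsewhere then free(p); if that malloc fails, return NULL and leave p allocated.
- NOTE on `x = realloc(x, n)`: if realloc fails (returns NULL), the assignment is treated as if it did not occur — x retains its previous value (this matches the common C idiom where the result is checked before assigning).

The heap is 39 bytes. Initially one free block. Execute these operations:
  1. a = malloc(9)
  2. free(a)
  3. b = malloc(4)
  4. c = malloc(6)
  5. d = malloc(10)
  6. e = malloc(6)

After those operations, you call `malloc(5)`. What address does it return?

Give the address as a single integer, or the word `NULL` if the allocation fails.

Answer: 26

Derivation:
Op 1: a = malloc(9) -> a = 0; heap: [0-8 ALLOC][9-38 FREE]
Op 2: free(a) -> (freed a); heap: [0-38 FREE]
Op 3: b = malloc(4) -> b = 0; heap: [0-3 ALLOC][4-38 FREE]
Op 4: c = malloc(6) -> c = 4; heap: [0-3 ALLOC][4-9 ALLOC][10-38 FREE]
Op 5: d = malloc(10) -> d = 10; heap: [0-3 ALLOC][4-9 ALLOC][10-19 ALLOC][20-38 FREE]
Op 6: e = malloc(6) -> e = 20; heap: [0-3 ALLOC][4-9 ALLOC][10-19 ALLOC][20-25 ALLOC][26-38 FREE]
malloc(5): first-fit scan over [0-3 ALLOC][4-9 ALLOC][10-19 ALLOC][20-25 ALLOC][26-38 FREE] -> 26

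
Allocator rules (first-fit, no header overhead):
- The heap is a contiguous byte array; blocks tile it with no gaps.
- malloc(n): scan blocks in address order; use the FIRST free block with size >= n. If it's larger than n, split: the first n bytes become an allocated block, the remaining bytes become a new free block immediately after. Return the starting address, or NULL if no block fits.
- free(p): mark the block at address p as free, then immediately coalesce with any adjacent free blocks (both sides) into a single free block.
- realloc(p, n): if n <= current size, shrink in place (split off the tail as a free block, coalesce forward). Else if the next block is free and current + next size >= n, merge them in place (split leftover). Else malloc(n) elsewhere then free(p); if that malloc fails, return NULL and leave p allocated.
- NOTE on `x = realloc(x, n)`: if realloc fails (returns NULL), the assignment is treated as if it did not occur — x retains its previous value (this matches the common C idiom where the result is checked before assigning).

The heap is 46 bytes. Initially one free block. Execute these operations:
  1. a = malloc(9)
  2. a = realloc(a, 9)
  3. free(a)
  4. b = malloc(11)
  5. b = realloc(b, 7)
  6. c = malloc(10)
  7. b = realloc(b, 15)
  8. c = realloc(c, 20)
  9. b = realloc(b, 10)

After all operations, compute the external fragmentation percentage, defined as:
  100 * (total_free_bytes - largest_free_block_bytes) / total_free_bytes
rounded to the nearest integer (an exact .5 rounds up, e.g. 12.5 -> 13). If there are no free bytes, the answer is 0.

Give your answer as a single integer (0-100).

Answer: 27

Derivation:
Op 1: a = malloc(9) -> a = 0; heap: [0-8 ALLOC][9-45 FREE]
Op 2: a = realloc(a, 9) -> a = 0; heap: [0-8 ALLOC][9-45 FREE]
Op 3: free(a) -> (freed a); heap: [0-45 FREE]
Op 4: b = malloc(11) -> b = 0; heap: [0-10 ALLOC][11-45 FREE]
Op 5: b = realloc(b, 7) -> b = 0; heap: [0-6 ALLOC][7-45 FREE]
Op 6: c = malloc(10) -> c = 7; heap: [0-6 ALLOC][7-16 ALLOC][17-45 FREE]
Op 7: b = realloc(b, 15) -> b = 17; heap: [0-6 FREE][7-16 ALLOC][17-31 ALLOC][32-45 FREE]
Op 8: c = realloc(c, 20) -> NULL (c unchanged); heap: [0-6 FREE][7-16 ALLOC][17-31 ALLOC][32-45 FREE]
Op 9: b = realloc(b, 10) -> b = 17; heap: [0-6 FREE][7-16 ALLOC][17-26 ALLOC][27-45 FREE]
Free blocks: [7 19] total_free=26 largest=19 -> 100*(26-19)/26 = 700/26 ≈ 26.923 -> rounds to 27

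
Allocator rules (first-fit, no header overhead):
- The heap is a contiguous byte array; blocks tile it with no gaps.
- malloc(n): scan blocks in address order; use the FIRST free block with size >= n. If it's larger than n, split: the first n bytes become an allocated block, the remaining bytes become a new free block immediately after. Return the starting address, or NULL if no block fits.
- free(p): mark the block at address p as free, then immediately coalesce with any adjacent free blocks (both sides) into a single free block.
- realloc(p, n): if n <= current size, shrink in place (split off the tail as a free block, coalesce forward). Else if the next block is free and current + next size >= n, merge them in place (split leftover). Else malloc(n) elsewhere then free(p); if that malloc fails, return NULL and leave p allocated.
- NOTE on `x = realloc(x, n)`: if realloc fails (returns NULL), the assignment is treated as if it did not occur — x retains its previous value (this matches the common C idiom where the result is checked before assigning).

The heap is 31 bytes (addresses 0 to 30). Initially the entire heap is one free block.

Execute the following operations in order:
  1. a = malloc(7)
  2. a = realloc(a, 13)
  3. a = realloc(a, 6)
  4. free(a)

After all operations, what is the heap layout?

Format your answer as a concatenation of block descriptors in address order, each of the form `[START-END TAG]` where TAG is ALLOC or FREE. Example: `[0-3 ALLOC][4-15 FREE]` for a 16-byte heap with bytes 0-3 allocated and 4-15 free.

Op 1: a = malloc(7) -> a = 0; heap: [0-6 ALLOC][7-30 FREE]
Op 2: a = realloc(a, 13) -> a = 0; heap: [0-12 ALLOC][13-30 FREE]
Op 3: a = realloc(a, 6) -> a = 0; heap: [0-5 ALLOC][6-30 FREE]
Op 4: free(a) -> (freed a); heap: [0-30 FREE]

Answer: [0-30 FREE]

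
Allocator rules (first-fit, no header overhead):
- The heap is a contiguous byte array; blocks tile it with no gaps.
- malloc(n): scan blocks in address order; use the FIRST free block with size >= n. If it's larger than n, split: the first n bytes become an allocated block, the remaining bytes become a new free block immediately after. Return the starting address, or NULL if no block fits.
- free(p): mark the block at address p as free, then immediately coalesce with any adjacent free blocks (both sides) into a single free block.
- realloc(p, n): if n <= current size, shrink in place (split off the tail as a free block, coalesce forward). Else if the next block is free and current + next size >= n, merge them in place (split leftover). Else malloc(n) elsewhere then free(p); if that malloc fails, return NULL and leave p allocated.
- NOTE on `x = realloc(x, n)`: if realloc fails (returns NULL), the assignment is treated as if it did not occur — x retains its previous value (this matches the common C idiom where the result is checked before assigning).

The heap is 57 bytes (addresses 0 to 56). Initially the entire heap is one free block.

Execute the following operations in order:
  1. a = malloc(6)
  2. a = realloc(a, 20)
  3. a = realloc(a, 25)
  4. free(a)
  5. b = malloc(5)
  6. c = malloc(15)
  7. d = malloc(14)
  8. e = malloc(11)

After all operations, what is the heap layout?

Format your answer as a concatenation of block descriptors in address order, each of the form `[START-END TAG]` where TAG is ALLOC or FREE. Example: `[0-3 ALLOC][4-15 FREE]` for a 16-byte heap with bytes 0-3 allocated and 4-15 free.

Op 1: a = malloc(6) -> a = 0; heap: [0-5 ALLOC][6-56 FREE]
Op 2: a = realloc(a, 20) -> a = 0; heap: [0-19 ALLOC][20-56 FREE]
Op 3: a = realloc(a, 25) -> a = 0; heap: [0-24 ALLOC][25-56 FREE]
Op 4: free(a) -> (freed a); heap: [0-56 FREE]
Op 5: b = malloc(5) -> b = 0; heap: [0-4 ALLOC][5-56 FREE]
Op 6: c = malloc(15) -> c = 5; heap: [0-4 ALLOC][5-19 ALLOC][20-56 FREE]
Op 7: d = malloc(14) -> d = 20; heap: [0-4 ALLOC][5-19 ALLOC][20-33 ALLOC][34-56 FREE]
Op 8: e = malloc(11) -> e = 34; heap: [0-4 ALLOC][5-19 ALLOC][20-33 ALLOC][34-44 ALLOC][45-56 FREE]

Answer: [0-4 ALLOC][5-19 ALLOC][20-33 ALLOC][34-44 ALLOC][45-56 FREE]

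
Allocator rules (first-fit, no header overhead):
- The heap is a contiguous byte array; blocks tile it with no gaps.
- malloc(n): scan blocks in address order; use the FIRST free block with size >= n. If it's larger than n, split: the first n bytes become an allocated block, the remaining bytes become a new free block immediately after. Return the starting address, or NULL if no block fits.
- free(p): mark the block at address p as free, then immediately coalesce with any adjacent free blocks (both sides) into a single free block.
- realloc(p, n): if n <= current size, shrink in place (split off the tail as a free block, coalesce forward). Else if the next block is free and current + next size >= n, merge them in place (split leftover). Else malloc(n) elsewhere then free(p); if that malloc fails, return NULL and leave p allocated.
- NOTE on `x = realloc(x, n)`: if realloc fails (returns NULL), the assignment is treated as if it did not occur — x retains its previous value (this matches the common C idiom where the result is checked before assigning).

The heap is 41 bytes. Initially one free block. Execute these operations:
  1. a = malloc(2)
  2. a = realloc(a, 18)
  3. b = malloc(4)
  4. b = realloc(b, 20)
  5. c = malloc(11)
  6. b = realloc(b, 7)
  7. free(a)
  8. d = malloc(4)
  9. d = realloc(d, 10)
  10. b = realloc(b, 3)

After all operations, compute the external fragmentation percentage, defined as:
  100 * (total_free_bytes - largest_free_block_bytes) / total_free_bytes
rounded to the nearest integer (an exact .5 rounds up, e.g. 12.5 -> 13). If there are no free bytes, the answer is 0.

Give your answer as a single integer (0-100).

Answer: 29

Derivation:
Op 1: a = malloc(2) -> a = 0; heap: [0-1 ALLOC][2-40 FREE]
Op 2: a = realloc(a, 18) -> a = 0; heap: [0-17 ALLOC][18-40 FREE]
Op 3: b = malloc(4) -> b = 18; heap: [0-17 ALLOC][18-21 ALLOC][22-40 FREE]
Op 4: b = realloc(b, 20) -> b = 18; heap: [0-17 ALLOC][18-37 ALLOC][38-40 FREE]
Op 5: c = malloc(11) -> c = NULL; heap: [0-17 ALLOC][18-37 ALLOC][38-40 FREE]
Op 6: b = realloc(b, 7) -> b = 18; heap: [0-17 ALLOC][18-24 ALLOC][25-40 FREE]
Op 7: free(a) -> (freed a); heap: [0-17 FREE][18-24 ALLOC][25-40 FREE]
Op 8: d = malloc(4) -> d = 0; heap: [0-3 ALLOC][4-17 FREE][18-24 ALLOC][25-40 FREE]
Op 9: d = realloc(d, 10) -> d = 0; heap: [0-9 ALLOC][10-17 FREE][18-24 ALLOC][25-40 FREE]
Op 10: b = realloc(b, 3) -> b = 18; heap: [0-9 ALLOC][10-17 FREE][18-20 ALLOC][21-40 FREE]
Free blocks: [8 20] total_free=28 largest=20 -> 100*(28-20)/28 = 800/28 ≈ 28.571 -> rounds to 29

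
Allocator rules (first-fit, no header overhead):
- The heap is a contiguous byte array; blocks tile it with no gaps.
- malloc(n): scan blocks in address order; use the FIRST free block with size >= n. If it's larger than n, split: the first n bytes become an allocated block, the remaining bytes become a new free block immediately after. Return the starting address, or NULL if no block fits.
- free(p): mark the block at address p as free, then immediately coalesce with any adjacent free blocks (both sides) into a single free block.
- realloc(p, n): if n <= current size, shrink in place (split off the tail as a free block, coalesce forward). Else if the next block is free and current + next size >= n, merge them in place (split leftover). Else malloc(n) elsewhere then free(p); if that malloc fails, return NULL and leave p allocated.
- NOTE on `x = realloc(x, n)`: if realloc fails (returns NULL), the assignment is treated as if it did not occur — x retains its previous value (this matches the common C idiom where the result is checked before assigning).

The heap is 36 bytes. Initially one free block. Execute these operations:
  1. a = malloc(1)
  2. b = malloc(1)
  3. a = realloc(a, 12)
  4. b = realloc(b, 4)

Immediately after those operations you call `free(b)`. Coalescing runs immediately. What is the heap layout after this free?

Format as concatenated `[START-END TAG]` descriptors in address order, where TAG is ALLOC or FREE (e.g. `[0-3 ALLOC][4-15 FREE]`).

Op 1: a = malloc(1) -> a = 0; heap: [0-0 ALLOC][1-35 FREE]
Op 2: b = malloc(1) -> b = 1; heap: [0-0 ALLOC][1-1 ALLOC][2-35 FREE]
Op 3: a = realloc(a, 12) -> a = 2; heap: [0-0 FREE][1-1 ALLOC][2-13 ALLOC][14-35 FREE]
Op 4: b = realloc(b, 4) -> b = 14; heap: [0-1 FREE][2-13 ALLOC][14-17 ALLOC][18-35 FREE]
free(b): b = 14 -> block [14-17 ALLOC]; mark free, coalesce with adjacent free neighbors -> [0-1 FREE][2-13 ALLOC][14-35 FREE]

Answer: [0-1 FREE][2-13 ALLOC][14-35 FREE]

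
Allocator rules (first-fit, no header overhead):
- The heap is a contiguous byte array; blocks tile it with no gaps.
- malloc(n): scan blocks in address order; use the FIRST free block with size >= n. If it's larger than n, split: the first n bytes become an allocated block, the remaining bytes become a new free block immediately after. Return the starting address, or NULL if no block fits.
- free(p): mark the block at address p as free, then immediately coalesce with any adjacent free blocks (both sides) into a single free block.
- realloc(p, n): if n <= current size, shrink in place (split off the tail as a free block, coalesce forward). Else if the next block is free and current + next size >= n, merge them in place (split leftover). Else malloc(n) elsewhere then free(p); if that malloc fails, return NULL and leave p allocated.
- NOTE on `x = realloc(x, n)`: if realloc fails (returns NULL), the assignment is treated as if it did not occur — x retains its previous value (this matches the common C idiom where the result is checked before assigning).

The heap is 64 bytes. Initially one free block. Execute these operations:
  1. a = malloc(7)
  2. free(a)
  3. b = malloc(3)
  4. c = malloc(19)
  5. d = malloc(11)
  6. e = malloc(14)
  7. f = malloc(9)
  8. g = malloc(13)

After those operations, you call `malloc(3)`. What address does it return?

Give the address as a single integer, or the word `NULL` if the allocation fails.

Op 1: a = malloc(7) -> a = 0; heap: [0-6 ALLOC][7-63 FREE]
Op 2: free(a) -> (freed a); heap: [0-63 FREE]
Op 3: b = malloc(3) -> b = 0; heap: [0-2 ALLOC][3-63 FREE]
Op 4: c = malloc(19) -> c = 3; heap: [0-2 ALLOC][3-21 ALLOC][22-63 FREE]
Op 5: d = malloc(11) -> d = 22; heap: [0-2 ALLOC][3-21 ALLOC][22-32 ALLOC][33-63 FREE]
Op 6: e = malloc(14) -> e = 33; heap: [0-2 ALLOC][3-21 ALLOC][22-32 ALLOC][33-46 ALLOC][47-63 FREE]
Op 7: f = malloc(9) -> f = 47; heap: [0-2 ALLOC][3-21 ALLOC][22-32 ALLOC][33-46 ALLOC][47-55 ALLOC][56-63 FREE]
Op 8: g = malloc(13) -> g = NULL; heap: [0-2 ALLOC][3-21 ALLOC][22-32 ALLOC][33-46 ALLOC][47-55 ALLOC][56-63 FREE]
malloc(3): first-fit scan over [0-2 ALLOC][3-21 ALLOC][22-32 ALLOC][33-46 ALLOC][47-55 ALLOC][56-63 FREE] -> 56

Answer: 56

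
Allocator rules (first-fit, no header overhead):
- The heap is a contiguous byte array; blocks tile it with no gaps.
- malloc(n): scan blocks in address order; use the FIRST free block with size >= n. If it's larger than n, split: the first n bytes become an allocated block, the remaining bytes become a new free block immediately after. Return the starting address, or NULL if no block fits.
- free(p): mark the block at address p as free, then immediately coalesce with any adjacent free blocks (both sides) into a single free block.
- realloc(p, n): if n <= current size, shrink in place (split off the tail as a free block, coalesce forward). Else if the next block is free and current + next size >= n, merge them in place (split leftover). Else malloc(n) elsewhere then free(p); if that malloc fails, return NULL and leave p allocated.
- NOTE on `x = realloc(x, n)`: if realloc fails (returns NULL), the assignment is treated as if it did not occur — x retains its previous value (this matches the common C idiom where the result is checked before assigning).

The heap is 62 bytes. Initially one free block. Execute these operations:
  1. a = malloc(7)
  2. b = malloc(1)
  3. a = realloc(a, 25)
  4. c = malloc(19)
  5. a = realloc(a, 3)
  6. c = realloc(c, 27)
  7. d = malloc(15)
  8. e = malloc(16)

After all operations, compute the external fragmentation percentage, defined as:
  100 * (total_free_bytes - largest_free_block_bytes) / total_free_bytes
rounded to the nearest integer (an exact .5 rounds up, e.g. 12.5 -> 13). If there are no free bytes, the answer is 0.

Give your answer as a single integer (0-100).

Answer: 56

Derivation:
Op 1: a = malloc(7) -> a = 0; heap: [0-6 ALLOC][7-61 FREE]
Op 2: b = malloc(1) -> b = 7; heap: [0-6 ALLOC][7-7 ALLOC][8-61 FREE]
Op 3: a = realloc(a, 25) -> a = 8; heap: [0-6 FREE][7-7 ALLOC][8-32 ALLOC][33-61 FREE]
Op 4: c = malloc(19) -> c = 33; heap: [0-6 FREE][7-7 ALLOC][8-32 ALLOC][33-51 ALLOC][52-61 FREE]
Op 5: a = realloc(a, 3) -> a = 8; heap: [0-6 FREE][7-7 ALLOC][8-10 ALLOC][11-32 FREE][33-51 ALLOC][52-61 FREE]
Op 6: c = realloc(c, 27) -> c = 33; heap: [0-6 FREE][7-7 ALLOC][8-10 ALLOC][11-32 FREE][33-59 ALLOC][60-61 FREE]
Op 7: d = malloc(15) -> d = 11; heap: [0-6 FREE][7-7 ALLOC][8-10 ALLOC][11-25 ALLOC][26-32 FREE][33-59 ALLOC][60-61 FREE]
Op 8: e = malloc(16) -> e = NULL; heap: [0-6 FREE][7-7 ALLOC][8-10 ALLOC][11-25 ALLOC][26-32 FREE][33-59 ALLOC][60-61 FREE]
Free blocks: [7 7 2] total_free=16 largest=7 -> 100*(16-7)/16 = 900/16 = 56.25 -> rounds to 56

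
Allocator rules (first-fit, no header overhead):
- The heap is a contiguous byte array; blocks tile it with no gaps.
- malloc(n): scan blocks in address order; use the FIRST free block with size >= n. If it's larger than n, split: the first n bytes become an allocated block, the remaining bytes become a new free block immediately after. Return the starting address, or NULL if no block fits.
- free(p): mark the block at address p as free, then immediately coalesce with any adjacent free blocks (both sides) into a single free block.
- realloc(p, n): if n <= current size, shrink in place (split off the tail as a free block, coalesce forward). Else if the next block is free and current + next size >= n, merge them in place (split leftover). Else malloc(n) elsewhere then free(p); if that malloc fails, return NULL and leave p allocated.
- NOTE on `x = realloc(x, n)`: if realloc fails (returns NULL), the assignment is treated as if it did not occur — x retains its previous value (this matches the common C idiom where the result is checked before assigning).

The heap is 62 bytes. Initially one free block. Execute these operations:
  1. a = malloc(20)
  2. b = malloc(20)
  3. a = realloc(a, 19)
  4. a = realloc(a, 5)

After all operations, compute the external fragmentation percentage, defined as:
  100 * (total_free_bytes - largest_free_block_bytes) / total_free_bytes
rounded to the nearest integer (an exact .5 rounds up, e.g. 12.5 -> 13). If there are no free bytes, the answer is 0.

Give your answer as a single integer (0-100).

Answer: 41

Derivation:
Op 1: a = malloc(20) -> a = 0; heap: [0-19 ALLOC][20-61 FREE]
Op 2: b = malloc(20) -> b = 20; heap: [0-19 ALLOC][20-39 ALLOC][40-61 FREE]
Op 3: a = realloc(a, 19) -> a = 0; heap: [0-18 ALLOC][19-19 FREE][20-39 ALLOC][40-61 FREE]
Op 4: a = realloc(a, 5) -> a = 0; heap: [0-4 ALLOC][5-19 FREE][20-39 ALLOC][40-61 FREE]
Free blocks: [15 22] total_free=37 largest=22 -> 100*(37-22)/37 = 1500/37 ≈ 40.541 -> rounds to 41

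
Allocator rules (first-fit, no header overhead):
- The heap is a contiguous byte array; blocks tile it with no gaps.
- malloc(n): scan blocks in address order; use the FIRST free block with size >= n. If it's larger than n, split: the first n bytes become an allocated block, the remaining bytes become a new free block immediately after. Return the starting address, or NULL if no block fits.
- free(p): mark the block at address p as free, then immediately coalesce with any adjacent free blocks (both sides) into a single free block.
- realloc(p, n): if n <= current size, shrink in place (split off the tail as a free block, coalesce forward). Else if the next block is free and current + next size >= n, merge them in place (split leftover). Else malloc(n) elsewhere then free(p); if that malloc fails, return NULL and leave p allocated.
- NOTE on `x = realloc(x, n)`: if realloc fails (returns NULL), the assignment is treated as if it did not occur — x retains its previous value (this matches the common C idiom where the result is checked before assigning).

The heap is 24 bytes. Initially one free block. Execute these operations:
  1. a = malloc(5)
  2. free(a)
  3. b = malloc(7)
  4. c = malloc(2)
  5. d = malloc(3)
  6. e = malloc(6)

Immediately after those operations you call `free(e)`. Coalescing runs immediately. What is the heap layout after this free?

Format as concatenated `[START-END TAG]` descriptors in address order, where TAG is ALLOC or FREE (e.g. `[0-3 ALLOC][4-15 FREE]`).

Op 1: a = malloc(5) -> a = 0; heap: [0-4 ALLOC][5-23 FREE]
Op 2: free(a) -> (freed a); heap: [0-23 FREE]
Op 3: b = malloc(7) -> b = 0; heap: [0-6 ALLOC][7-23 FREE]
Op 4: c = malloc(2) -> c = 7; heap: [0-6 ALLOC][7-8 ALLOC][9-23 FREE]
Op 5: d = malloc(3) -> d = 9; heap: [0-6 ALLOC][7-8 ALLOC][9-11 ALLOC][12-23 FREE]
Op 6: e = malloc(6) -> e = 12; heap: [0-6 ALLOC][7-8 ALLOC][9-11 ALLOC][12-17 ALLOC][18-23 FREE]
free(e): e = 12 -> block [12-17 ALLOC]; mark free, coalesce with adjacent free neighbors -> [0-6 ALLOC][7-8 ALLOC][9-11 ALLOC][12-23 FREE]

Answer: [0-6 ALLOC][7-8 ALLOC][9-11 ALLOC][12-23 FREE]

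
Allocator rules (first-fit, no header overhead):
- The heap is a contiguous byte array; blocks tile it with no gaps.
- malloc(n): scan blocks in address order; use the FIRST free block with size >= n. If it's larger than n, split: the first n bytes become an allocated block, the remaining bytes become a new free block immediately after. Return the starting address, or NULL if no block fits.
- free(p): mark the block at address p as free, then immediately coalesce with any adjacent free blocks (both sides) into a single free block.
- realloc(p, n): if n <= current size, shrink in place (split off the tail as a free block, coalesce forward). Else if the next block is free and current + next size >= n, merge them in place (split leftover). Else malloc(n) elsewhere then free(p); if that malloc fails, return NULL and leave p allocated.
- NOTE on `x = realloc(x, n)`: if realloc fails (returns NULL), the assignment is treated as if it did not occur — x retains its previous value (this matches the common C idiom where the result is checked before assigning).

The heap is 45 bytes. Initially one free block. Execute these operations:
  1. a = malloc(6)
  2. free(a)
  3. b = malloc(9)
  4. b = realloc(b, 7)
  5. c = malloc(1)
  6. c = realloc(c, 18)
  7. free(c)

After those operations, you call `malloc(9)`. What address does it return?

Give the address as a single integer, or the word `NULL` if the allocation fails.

Answer: 7

Derivation:
Op 1: a = malloc(6) -> a = 0; heap: [0-5 ALLOC][6-44 FREE]
Op 2: free(a) -> (freed a); heap: [0-44 FREE]
Op 3: b = malloc(9) -> b = 0; heap: [0-8 ALLOC][9-44 FREE]
Op 4: b = realloc(b, 7) -> b = 0; heap: [0-6 ALLOC][7-44 FREE]
Op 5: c = malloc(1) -> c = 7; heap: [0-6 ALLOC][7-7 ALLOC][8-44 FREE]
Op 6: c = realloc(c, 18) -> c = 7; heap: [0-6 ALLOC][7-24 ALLOC][25-44 FREE]
Op 7: free(c) -> (freed c); heap: [0-6 ALLOC][7-44 FREE]
malloc(9): first-fit scan over [0-6 ALLOC][7-44 FREE] -> 7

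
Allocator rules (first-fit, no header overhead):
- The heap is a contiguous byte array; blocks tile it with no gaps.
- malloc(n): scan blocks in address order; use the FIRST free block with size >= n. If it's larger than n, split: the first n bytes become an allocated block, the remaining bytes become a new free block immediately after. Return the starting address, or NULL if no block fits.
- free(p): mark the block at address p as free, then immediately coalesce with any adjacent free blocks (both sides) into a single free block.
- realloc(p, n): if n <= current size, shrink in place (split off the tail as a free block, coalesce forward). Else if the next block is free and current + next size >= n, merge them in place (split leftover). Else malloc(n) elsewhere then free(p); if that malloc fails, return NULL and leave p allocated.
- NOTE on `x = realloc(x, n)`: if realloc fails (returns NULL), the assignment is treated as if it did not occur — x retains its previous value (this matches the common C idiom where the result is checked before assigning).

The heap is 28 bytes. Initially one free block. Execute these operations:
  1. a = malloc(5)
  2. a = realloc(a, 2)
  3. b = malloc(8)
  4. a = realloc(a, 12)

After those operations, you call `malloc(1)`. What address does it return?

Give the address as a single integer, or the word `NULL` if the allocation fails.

Answer: 0

Derivation:
Op 1: a = malloc(5) -> a = 0; heap: [0-4 ALLOC][5-27 FREE]
Op 2: a = realloc(a, 2) -> a = 0; heap: [0-1 ALLOC][2-27 FREE]
Op 3: b = malloc(8) -> b = 2; heap: [0-1 ALLOC][2-9 ALLOC][10-27 FREE]
Op 4: a = realloc(a, 12) -> a = 10; heap: [0-1 FREE][2-9 ALLOC][10-21 ALLOC][22-27 FREE]
malloc(1): first-fit scan over [0-1 FREE][2-9 ALLOC][10-21 ALLOC][22-27 FREE] -> 0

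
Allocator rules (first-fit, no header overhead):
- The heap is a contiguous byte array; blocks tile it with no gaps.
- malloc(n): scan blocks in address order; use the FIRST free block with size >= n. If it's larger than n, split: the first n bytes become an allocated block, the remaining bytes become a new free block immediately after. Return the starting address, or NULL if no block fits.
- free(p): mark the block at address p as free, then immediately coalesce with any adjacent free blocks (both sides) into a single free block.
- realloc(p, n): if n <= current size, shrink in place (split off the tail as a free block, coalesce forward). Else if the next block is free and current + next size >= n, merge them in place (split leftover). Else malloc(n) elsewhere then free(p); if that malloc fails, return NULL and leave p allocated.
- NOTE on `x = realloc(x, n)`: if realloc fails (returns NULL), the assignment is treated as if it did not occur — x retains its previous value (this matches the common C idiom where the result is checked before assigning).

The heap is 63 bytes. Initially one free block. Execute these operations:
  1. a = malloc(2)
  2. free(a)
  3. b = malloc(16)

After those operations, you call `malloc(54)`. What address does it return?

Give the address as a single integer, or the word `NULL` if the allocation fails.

Answer: NULL

Derivation:
Op 1: a = malloc(2) -> a = 0; heap: [0-1 ALLOC][2-62 FREE]
Op 2: free(a) -> (freed a); heap: [0-62 FREE]
Op 3: b = malloc(16) -> b = 0; heap: [0-15 ALLOC][16-62 FREE]
malloc(54): first-fit scan over [0-15 ALLOC][16-62 FREE] -> NULL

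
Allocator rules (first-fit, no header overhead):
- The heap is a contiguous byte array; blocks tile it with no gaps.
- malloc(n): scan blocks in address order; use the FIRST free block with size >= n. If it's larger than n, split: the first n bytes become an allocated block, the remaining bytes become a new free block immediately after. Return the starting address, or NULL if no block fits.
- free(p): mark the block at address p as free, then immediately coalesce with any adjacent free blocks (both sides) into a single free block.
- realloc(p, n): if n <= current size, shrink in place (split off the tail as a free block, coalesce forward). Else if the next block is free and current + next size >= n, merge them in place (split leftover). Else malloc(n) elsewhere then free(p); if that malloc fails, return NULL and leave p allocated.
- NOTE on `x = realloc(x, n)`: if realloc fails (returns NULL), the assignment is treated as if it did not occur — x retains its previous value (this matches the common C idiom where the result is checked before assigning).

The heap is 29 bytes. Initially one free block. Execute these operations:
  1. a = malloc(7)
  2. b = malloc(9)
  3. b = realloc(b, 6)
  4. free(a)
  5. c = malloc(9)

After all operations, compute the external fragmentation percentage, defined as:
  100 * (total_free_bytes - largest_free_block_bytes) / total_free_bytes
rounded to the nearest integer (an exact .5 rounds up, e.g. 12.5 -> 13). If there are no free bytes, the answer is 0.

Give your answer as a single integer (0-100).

Answer: 50

Derivation:
Op 1: a = malloc(7) -> a = 0; heap: [0-6 ALLOC][7-28 FREE]
Op 2: b = malloc(9) -> b = 7; heap: [0-6 ALLOC][7-15 ALLOC][16-28 FREE]
Op 3: b = realloc(b, 6) -> b = 7; heap: [0-6 ALLOC][7-12 ALLOC][13-28 FREE]
Op 4: free(a) -> (freed a); heap: [0-6 FREE][7-12 ALLOC][13-28 FREE]
Op 5: c = malloc(9) -> c = 13; heap: [0-6 FREE][7-12 ALLOC][13-21 ALLOC][22-28 FREE]
Free blocks: [7 7] total_free=14 largest=7 -> 100*(14-7)/14 = 700/14 = 50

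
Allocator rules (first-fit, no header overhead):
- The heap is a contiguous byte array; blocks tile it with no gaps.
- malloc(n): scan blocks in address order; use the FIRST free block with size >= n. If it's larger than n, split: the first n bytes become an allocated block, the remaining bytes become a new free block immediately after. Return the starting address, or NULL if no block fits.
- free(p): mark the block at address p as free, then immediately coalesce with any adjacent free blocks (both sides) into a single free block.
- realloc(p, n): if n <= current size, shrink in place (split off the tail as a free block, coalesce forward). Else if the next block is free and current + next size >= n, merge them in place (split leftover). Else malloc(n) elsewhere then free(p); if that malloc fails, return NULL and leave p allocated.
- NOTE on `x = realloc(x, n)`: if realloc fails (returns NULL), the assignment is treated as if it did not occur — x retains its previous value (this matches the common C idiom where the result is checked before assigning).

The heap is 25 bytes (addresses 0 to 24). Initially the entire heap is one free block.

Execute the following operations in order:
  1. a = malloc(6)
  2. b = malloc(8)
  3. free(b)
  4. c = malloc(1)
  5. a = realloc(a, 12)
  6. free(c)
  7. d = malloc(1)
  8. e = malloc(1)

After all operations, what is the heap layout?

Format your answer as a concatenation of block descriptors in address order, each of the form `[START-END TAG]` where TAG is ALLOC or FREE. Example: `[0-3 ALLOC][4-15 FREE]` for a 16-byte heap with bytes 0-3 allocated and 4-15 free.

Answer: [0-0 ALLOC][1-1 ALLOC][2-6 FREE][7-18 ALLOC][19-24 FREE]

Derivation:
Op 1: a = malloc(6) -> a = 0; heap: [0-5 ALLOC][6-24 FREE]
Op 2: b = malloc(8) -> b = 6; heap: [0-5 ALLOC][6-13 ALLOC][14-24 FREE]
Op 3: free(b) -> (freed b); heap: [0-5 ALLOC][6-24 FREE]
Op 4: c = malloc(1) -> c = 6; heap: [0-5 ALLOC][6-6 ALLOC][7-24 FREE]
Op 5: a = realloc(a, 12) -> a = 7; heap: [0-5 FREE][6-6 ALLOC][7-18 ALLOC][19-24 FREE]
Op 6: free(c) -> (freed c); heap: [0-6 FREE][7-18 ALLOC][19-24 FREE]
Op 7: d = malloc(1) -> d = 0; heap: [0-0 ALLOC][1-6 FREE][7-18 ALLOC][19-24 FREE]
Op 8: e = malloc(1) -> e = 1; heap: [0-0 ALLOC][1-1 ALLOC][2-6 FREE][7-18 ALLOC][19-24 FREE]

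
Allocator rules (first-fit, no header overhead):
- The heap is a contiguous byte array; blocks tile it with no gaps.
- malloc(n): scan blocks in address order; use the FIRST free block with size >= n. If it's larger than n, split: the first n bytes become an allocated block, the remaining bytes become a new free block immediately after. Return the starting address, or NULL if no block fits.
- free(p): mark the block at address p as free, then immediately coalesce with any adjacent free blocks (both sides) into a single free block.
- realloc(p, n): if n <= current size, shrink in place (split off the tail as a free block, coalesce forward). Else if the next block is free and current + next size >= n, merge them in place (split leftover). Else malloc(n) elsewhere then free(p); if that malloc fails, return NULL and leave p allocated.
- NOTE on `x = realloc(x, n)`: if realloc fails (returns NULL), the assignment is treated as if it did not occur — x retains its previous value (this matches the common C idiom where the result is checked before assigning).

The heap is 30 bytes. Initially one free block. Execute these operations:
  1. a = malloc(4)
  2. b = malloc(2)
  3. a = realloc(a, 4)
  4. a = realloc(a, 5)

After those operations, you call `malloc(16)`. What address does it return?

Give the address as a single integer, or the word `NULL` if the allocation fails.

Op 1: a = malloc(4) -> a = 0; heap: [0-3 ALLOC][4-29 FREE]
Op 2: b = malloc(2) -> b = 4; heap: [0-3 ALLOC][4-5 ALLOC][6-29 FREE]
Op 3: a = realloc(a, 4) -> a = 0; heap: [0-3 ALLOC][4-5 ALLOC][6-29 FREE]
Op 4: a = realloc(a, 5) -> a = 6; heap: [0-3 FREE][4-5 ALLOC][6-10 ALLOC][11-29 FREE]
malloc(16): first-fit scan over [0-3 FREE][4-5 ALLOC][6-10 ALLOC][11-29 FREE] -> 11

Answer: 11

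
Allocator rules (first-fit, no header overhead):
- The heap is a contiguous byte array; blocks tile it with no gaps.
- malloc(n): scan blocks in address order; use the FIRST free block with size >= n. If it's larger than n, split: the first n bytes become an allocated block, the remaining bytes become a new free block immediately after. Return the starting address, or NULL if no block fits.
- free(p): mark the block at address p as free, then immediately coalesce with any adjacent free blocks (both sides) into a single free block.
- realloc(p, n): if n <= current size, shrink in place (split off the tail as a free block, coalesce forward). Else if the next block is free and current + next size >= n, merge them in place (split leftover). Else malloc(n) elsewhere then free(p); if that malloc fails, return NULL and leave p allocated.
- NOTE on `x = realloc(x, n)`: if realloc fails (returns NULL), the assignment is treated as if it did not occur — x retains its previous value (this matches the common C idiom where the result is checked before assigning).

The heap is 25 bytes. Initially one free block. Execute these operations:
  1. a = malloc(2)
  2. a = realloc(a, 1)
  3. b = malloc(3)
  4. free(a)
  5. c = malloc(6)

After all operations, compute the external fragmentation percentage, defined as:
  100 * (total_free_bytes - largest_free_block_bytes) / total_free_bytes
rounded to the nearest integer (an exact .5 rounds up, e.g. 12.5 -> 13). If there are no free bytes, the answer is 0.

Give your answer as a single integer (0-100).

Op 1: a = malloc(2) -> a = 0; heap: [0-1 ALLOC][2-24 FREE]
Op 2: a = realloc(a, 1) -> a = 0; heap: [0-0 ALLOC][1-24 FREE]
Op 3: b = malloc(3) -> b = 1; heap: [0-0 ALLOC][1-3 ALLOC][4-24 FREE]
Op 4: free(a) -> (freed a); heap: [0-0 FREE][1-3 ALLOC][4-24 FREE]
Op 5: c = malloc(6) -> c = 4; heap: [0-0 FREE][1-3 ALLOC][4-9 ALLOC][10-24 FREE]
Free blocks: [1 15] total_free=16 largest=15 -> 100*(16-15)/16 = 100/16 = 6.25 -> rounds to 6

Answer: 6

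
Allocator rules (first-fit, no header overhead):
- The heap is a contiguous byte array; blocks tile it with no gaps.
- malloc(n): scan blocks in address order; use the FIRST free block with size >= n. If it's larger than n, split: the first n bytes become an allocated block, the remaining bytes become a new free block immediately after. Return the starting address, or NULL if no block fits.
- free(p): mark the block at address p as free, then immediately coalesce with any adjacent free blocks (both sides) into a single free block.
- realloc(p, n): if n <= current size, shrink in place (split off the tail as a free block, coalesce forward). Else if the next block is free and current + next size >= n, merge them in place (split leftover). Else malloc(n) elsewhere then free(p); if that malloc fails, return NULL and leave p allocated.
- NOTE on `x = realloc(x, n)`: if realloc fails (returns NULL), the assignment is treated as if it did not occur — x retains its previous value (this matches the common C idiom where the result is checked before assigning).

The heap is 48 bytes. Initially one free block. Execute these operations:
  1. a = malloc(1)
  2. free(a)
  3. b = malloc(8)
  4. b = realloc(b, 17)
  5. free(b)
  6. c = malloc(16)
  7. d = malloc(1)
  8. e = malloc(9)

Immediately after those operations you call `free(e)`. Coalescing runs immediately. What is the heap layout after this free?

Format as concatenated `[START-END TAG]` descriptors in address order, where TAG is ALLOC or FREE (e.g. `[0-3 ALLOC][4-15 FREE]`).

Op 1: a = malloc(1) -> a = 0; heap: [0-0 ALLOC][1-47 FREE]
Op 2: free(a) -> (freed a); heap: [0-47 FREE]
Op 3: b = malloc(8) -> b = 0; heap: [0-7 ALLOC][8-47 FREE]
Op 4: b = realloc(b, 17) -> b = 0; heap: [0-16 ALLOC][17-47 FREE]
Op 5: free(b) -> (freed b); heap: [0-47 FREE]
Op 6: c = malloc(16) -> c = 0; heap: [0-15 ALLOC][16-47 FREE]
Op 7: d = malloc(1) -> d = 16; heap: [0-15 ALLOC][16-16 ALLOC][17-47 FREE]
Op 8: e = malloc(9) -> e = 17; heap: [0-15 ALLOC][16-16 ALLOC][17-25 ALLOC][26-47 FREE]
free(e): e = 17 -> block [17-25 ALLOC]; mark free, coalesce with adjacent free neighbors -> [0-15 ALLOC][16-16 ALLOC][17-47 FREE]

Answer: [0-15 ALLOC][16-16 ALLOC][17-47 FREE]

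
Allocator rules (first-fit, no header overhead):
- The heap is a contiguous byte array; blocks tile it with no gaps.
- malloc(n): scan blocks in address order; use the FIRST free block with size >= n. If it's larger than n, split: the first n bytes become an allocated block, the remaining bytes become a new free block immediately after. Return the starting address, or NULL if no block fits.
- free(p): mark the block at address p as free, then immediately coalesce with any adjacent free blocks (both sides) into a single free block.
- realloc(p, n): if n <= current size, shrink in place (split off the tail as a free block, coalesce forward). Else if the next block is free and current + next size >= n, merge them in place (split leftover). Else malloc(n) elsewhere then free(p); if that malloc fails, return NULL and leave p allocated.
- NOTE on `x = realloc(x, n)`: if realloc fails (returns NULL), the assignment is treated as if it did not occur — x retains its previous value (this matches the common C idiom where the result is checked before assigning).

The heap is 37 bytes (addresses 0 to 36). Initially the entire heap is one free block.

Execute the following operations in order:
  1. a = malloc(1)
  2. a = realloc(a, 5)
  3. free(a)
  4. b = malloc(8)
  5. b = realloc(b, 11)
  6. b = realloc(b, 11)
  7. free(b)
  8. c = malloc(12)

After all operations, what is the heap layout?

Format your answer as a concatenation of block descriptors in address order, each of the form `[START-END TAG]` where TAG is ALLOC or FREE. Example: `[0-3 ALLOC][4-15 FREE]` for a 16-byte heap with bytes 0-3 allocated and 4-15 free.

Answer: [0-11 ALLOC][12-36 FREE]

Derivation:
Op 1: a = malloc(1) -> a = 0; heap: [0-0 ALLOC][1-36 FREE]
Op 2: a = realloc(a, 5) -> a = 0; heap: [0-4 ALLOC][5-36 FREE]
Op 3: free(a) -> (freed a); heap: [0-36 FREE]
Op 4: b = malloc(8) -> b = 0; heap: [0-7 ALLOC][8-36 FREE]
Op 5: b = realloc(b, 11) -> b = 0; heap: [0-10 ALLOC][11-36 FREE]
Op 6: b = realloc(b, 11) -> b = 0; heap: [0-10 ALLOC][11-36 FREE]
Op 7: free(b) -> (freed b); heap: [0-36 FREE]
Op 8: c = malloc(12) -> c = 0; heap: [0-11 ALLOC][12-36 FREE]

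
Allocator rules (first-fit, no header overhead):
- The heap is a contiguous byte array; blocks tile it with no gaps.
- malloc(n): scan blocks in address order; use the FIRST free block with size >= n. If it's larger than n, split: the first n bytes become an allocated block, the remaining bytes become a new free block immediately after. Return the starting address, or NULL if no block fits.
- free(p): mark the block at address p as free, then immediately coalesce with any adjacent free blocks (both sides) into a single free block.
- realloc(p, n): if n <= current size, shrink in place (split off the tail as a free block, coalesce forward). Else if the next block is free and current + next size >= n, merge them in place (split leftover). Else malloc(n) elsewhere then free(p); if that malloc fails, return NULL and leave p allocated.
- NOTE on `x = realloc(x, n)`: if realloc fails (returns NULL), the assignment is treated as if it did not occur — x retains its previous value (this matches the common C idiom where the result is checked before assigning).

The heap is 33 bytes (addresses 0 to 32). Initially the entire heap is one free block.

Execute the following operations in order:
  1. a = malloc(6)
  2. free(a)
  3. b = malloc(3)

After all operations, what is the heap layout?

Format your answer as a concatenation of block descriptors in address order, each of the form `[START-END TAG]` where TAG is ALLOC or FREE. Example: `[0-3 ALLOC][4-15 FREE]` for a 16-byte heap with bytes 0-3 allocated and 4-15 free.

Answer: [0-2 ALLOC][3-32 FREE]

Derivation:
Op 1: a = malloc(6) -> a = 0; heap: [0-5 ALLOC][6-32 FREE]
Op 2: free(a) -> (freed a); heap: [0-32 FREE]
Op 3: b = malloc(3) -> b = 0; heap: [0-2 ALLOC][3-32 FREE]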